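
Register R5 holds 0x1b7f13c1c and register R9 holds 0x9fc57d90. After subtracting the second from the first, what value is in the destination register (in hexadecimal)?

0x1182bbe8c

Subtract column by column in base 16:
  c-0 → c
  1-9 → 8 (borrow)
  c-d-1 → e (borrow)
  3-7-1 → b (borrow)
  1-5-1 → b (borrow)
  f-c-1 → 2
  7-f → 8 (borrow)
  b-9-1 → 1
  1-0 → 1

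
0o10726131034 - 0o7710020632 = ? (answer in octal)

0o1016110202

Subtract column by column in base 8:
  4-2 → 2
  3-3 → 0
  0-6 → 2 (borrow)
  1-0-1 → 0
  3-2 → 1
  1-0 → 1
  6-0 → 6
  2-1 → 1
  7-7 → 0
  0-7 → 1 (borrow)
  1-0-1 → 0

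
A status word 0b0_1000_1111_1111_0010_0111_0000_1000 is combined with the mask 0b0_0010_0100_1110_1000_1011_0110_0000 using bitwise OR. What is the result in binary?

0b01010111111111010111101101000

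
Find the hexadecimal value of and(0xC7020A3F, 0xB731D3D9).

AND each hex digit independently (no carries):
  C&B=8, 7&7=7, 0&3=0, 2&1=0, 0&D=0, A&3=2, 3&D=1, F&9=9

0x87000219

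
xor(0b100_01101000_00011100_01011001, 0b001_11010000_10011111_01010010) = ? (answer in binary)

XOR bit by bit (1 where the bits differ):
  100011010000001110001011001
^ 001110100001001111101010010
= 101101110001000001100001011

0b101101110001000001100001011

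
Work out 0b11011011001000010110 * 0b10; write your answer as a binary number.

0b110110110010000101100

Multiply each base-2 digit by 2, carrying:
  0×2 = 0 → write 0
  1×2 = 2 → write 0 carry 1
  1×2+1 = 3 → write 1 carry 1
  0×2+1 = 1 → write 1
  1×2 = 2 → write 0 carry 1
  0×2+1 = 1 → write 1
  0×2 = 0 → write 0
  0×2 = 0 → write 0
  0×2 = 0 → write 0
  1×2 = 2 → write 0 carry 1
  0×2+1 = 1 → write 1
  0×2 = 0 → write 0
  1×2 = 2 → write 0 carry 1
  1×2+1 = 3 → write 1 carry 1
  0×2+1 = 1 → write 1
  1×2 = 2 → write 0 carry 1
  1×2+1 = 3 → write 1 carry 1
  0×2+1 = 1 → write 1
  1×2 = 2 → write 0 carry 1
  1×2+1 = 3 → write 1 carry 1
  remaining carry: 1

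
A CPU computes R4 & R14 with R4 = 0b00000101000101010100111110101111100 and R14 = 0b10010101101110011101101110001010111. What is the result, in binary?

0b00000101000100010100101110001010100

AND bit by bit (1 only where both bits are 1):
  00000101000101010100111110101111100
& 10010101101110011101101110001010111
= 00000101000100010100101110001010100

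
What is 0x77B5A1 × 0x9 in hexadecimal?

0x43562A9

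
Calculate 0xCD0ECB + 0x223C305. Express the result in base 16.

Add column by column in base 16, right to left:
  B+5 = 0 carry 1
  C+0+1 = D
  E+3 = 1 carry 1
  0+C+1 = D
  D+3 = 0 carry 1
  C+2+1 = F
  0+2 = 2

0x2F0D1D0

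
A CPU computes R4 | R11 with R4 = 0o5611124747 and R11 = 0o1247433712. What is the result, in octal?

0o5657537757

OR each oct digit independently (no carries):
  5|1=5, 6|2=6, 1|4=5, 1|7=7, 1|4=5, 2|3=3, 4|3=7, 7|7=7, 4|1=5, 7|2=7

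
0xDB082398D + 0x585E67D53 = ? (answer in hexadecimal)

Add column by column in base 16, right to left:
  D+3 = 0 carry 1
  8+5+1 = E
  9+D = 6 carry 1
  3+7+1 = B
  2+6 = 8
  8+E = 6 carry 1
  0+5+1 = 6
  B+8 = 3 carry 1
  D+5+1 = 3 carry 1
  final carry 1

0x133668B6E0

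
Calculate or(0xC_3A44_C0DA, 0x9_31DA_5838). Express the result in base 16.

0xD3BDED8FA

OR each hex digit independently (no carries):
  C|9=D, 3|3=3, A|1=B, 4|D=D, 4|A=E, C|5=D, 0|8=8, D|3=F, A|8=A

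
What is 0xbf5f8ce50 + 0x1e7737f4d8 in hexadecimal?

0x2a6d30c328

Add column by column in base 16, right to left:
  0+8 = 8
  5+d = 2 carry 1
  e+4+1 = 3 carry 1
  c+f+1 = c carry 1
  8+7+1 = 0 carry 1
  f+3+1 = 3 carry 1
  5+7+1 = d
  f+7 = 6 carry 1
  b+e+1 = a carry 1
  0+1+1 = 2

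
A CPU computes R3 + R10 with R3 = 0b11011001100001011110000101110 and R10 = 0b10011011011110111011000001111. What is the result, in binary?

Add column by column in base 2, right to left:
  0+1 = 1
  1+1 = 0 carry 1
  1+1+1 = 1 carry 1
  1+1+1 = 1 carry 1
  0+0+1 = 1
  1+0 = 1
  0+0 = 0
  0+0 = 0
  0+0 = 0
  0+1 = 1
  1+1 = 0 carry 1
  1+0+1 = 0 carry 1
  1+1+1 = 1 carry 1
  1+1+1 = 1 carry 1
  0+1+1 = 0 carry 1
  1+0+1 = 0 carry 1
  0+1+1 = 0 carry 1
  0+1+1 = 0 carry 1
  0+1+1 = 0 carry 1
  0+1+1 = 0 carry 1
  1+0+1 = 0 carry 1
  1+1+1 = 1 carry 1
  0+1+1 = 0 carry 1
  0+0+1 = 1
  1+1 = 0 carry 1
  1+1+1 = 1 carry 1
  0+0+1 = 1
  1+0 = 1
  1+1 = 0 carry 1
  final carry 1

0b101110101000000011001000111101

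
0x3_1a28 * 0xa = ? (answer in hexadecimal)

Multiply each base-16 digit by 10, carrying:
  8×10 = 80 → write 0 carry 5
  2×10+5 = 25 → write 9 carry 1
  a×10+1 = 101 → write 5 carry 6
  1×10+6 = 16 → write 0 carry 1
  3×10+1 = 31 → write f carry 1
  remaining carry: 1

0x1f0590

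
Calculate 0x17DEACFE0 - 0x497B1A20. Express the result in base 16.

0x1346FB5C0

Subtract column by column in base 16:
  0-0 → 0
  E-2 → C
  F-A → 5
  C-1 → B
  A-B → F (borrow)
  E-7-1 → 6
  D-9 → 4
  7-4 → 3
  1-0 → 1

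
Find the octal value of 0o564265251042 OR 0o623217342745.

0o767277353747

OR each oct digit independently (no carries):
  5|6=7, 6|2=6, 4|3=7, 2|2=2, 6|1=7, 5|7=7, 2|3=3, 5|4=5, 1|2=3, 0|7=7, 4|4=4, 2|5=7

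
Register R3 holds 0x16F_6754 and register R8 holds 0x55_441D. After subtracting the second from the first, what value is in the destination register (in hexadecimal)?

0x11A2337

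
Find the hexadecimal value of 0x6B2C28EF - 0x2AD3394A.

0x4058EFA5

Subtract column by column in base 16:
  F-A → 5
  E-4 → A
  8-9 → F (borrow)
  2-3-1 → E (borrow)
  C-3-1 → 8
  2-D → 5 (borrow)
  B-A-1 → 0
  6-2 → 4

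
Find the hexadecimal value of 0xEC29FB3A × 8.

0x7614FD9D0

Multiply each base-16 digit by 8, carrying:
  A×8 = 80 → write 0 carry 5
  3×8+5 = 29 → write D carry 1
  B×8+1 = 89 → write 9 carry 5
  F×8+5 = 125 → write D carry 7
  9×8+7 = 79 → write F carry 4
  2×8+4 = 20 → write 4 carry 1
  C×8+1 = 97 → write 1 carry 6
  E×8+6 = 118 → write 6 carry 7
  remaining carry: 7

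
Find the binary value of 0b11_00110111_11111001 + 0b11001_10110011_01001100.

Add column by column in base 2, right to left:
  1+0 = 1
  0+0 = 0
  0+1 = 1
  1+1 = 0 carry 1
  1+0+1 = 0 carry 1
  1+0+1 = 0 carry 1
  1+1+1 = 1 carry 1
  1+0+1 = 0 carry 1
  1+1+1 = 1 carry 1
  1+1+1 = 1 carry 1
  1+0+1 = 0 carry 1
  0+0+1 = 1
  1+1 = 0 carry 1
  1+1+1 = 1 carry 1
  0+0+1 = 1
  0+1 = 1
  1+1 = 0 carry 1
  1+0+1 = 0 carry 1
  0+0+1 = 1
  0+1 = 1
  0+1 = 1

0b111001110101101000101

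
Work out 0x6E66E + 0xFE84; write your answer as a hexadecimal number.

0x7E4F2

Add column by column in base 16, right to left:
  E+4 = 2 carry 1
  6+8+1 = F
  6+E = 4 carry 1
  E+F+1 = E carry 1
  6+0+1 = 7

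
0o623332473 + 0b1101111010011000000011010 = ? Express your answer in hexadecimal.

0x80AE555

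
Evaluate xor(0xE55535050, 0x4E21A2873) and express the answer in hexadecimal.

XOR each hex digit independently (no carries):
  E^4=A, 5^E=B, 5^2=7, 5^1=4, 3^A=9, 5^2=7, 0^8=8, 5^7=2, 0^3=3

0xAB7497823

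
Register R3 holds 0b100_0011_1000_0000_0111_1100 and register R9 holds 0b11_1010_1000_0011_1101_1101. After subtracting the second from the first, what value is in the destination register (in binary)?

0b10001111110010011111

Subtract column by column in base 2:
  0-1 → 1 (borrow)
  0-0-1 → 1 (borrow)
  1-1-1 → 1 (borrow)
  1-1-1 → 1 (borrow)
  1-1-1 → 1 (borrow)
  1-0-1 → 0
  1-1 → 0
  0-1 → 1 (borrow)
  0-1-1 → 0 (borrow)
  0-1-1 → 0 (borrow)
  0-0-1 → 1 (borrow)
  0-0-1 → 1 (borrow)
  0-0-1 → 1 (borrow)
  0-0-1 → 1 (borrow)
  0-0-1 → 1 (borrow)
  1-1-1 → 1 (borrow)
  1-0-1 → 0
  1-1 → 0
  0-0 → 0
  0-1 → 1 (borrow)
  0-1-1 → 0 (borrow)
  0-1-1 → 0 (borrow)
  1-0-1 → 0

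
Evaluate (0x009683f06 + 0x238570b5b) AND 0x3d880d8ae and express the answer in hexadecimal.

Add column by column in base 16, right to left:
  6+b = 1 carry 1
  0+5+1 = 6
  f+b = a carry 1
  3+0+1 = 4
  8+7 = f
  6+5 = b
  9+8 = 1 carry 1
  0+3+1 = 4
  0+2 = 2
Sum = 0x241bf4a61; now AND with 0x3d880d8ae:
  2&3=2, 4&d=4, 1&8=0, b&8=8, f&0=0, 4&d=4, a&8=8, 6&a=2, 1&e=0

0x240804820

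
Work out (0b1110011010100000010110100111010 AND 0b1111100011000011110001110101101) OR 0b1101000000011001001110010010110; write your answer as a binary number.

0b1110011010100000010110100111010 AND 0b1111100011000011110001110101101 = 0b1110000010000000010000100101000.
Then OR with 0b1101000000011001001110010010110.

0b1111000010011001011110110111110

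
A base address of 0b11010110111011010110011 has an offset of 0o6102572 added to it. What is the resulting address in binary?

0b100000111111110000101101

0o6102572 = 0b110001000010101111010 in binary.
Add column by column in base 2, right to left:
  1+0 = 1
  1+1 = 0 carry 1
  0+0+1 = 1
  0+1 = 1
  1+1 = 0 carry 1
  1+1+1 = 1 carry 1
  0+1+1 = 0 carry 1
  1+0+1 = 0 carry 1
  0+1+1 = 0 carry 1
  1+0+1 = 0 carry 1
  1+1+1 = 1 carry 1
  0+0+1 = 1
  1+0 = 1
  1+0 = 1
  1+0 = 1
  0+1 = 1
  1+0 = 1
  1+0 = 1
  0+0 = 0
  1+1 = 0 carry 1
  0+1+1 = 0 carry 1
  1+0+1 = 0 carry 1
  1+0+1 = 0 carry 1
  final carry 1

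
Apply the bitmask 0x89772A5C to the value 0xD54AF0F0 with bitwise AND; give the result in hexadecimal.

AND each hex digit independently (no carries):
  D&8=8, 5&9=1, 4&7=4, A&7=2, F&2=2, 0&A=0, F&5=5, 0&C=0

0x81422050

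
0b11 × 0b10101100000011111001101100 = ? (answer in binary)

0b1000000100001011101101000100

Multiply each base-2 digit by 3, carrying:
  0×3 = 0 → write 0
  0×3 = 0 → write 0
  1×3 = 3 → write 1 carry 1
  1×3+1 = 4 → write 0 carry 2
  0×3+2 = 2 → write 0 carry 1
  1×3+1 = 4 → write 0 carry 2
  1×3+2 = 5 → write 1 carry 2
  0×3+2 = 2 → write 0 carry 1
  0×3+1 = 1 → write 1
  1×3 = 3 → write 1 carry 1
  1×3+1 = 4 → write 0 carry 2
  1×3+2 = 5 → write 1 carry 2
  1×3+2 = 5 → write 1 carry 2
  1×3+2 = 5 → write 1 carry 2
  0×3+2 = 2 → write 0 carry 1
  0×3+1 = 1 → write 1
  0×3 = 0 → write 0
  0×3 = 0 → write 0
  0×3 = 0 → write 0
  0×3 = 0 → write 0
  1×3 = 3 → write 1 carry 1
  1×3+1 = 4 → write 0 carry 2
  0×3+2 = 2 → write 0 carry 1
  1×3+1 = 4 → write 0 carry 2
  0×3+2 = 2 → write 0 carry 1
  1×3+1 = 4 → write 0 carry 2
  remaining carry: 10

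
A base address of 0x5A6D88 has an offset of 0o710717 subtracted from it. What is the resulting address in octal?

0o25555671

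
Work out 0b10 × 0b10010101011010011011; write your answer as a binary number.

Multiply each base-2 digit by 2, carrying:
  1×2 = 2 → write 0 carry 1
  1×2+1 = 3 → write 1 carry 1
  0×2+1 = 1 → write 1
  1×2 = 2 → write 0 carry 1
  1×2+1 = 3 → write 1 carry 1
  0×2+1 = 1 → write 1
  0×2 = 0 → write 0
  1×2 = 2 → write 0 carry 1
  0×2+1 = 1 → write 1
  1×2 = 2 → write 0 carry 1
  1×2+1 = 3 → write 1 carry 1
  0×2+1 = 1 → write 1
  1×2 = 2 → write 0 carry 1
  0×2+1 = 1 → write 1
  1×2 = 2 → write 0 carry 1
  0×2+1 = 1 → write 1
  1×2 = 2 → write 0 carry 1
  0×2+1 = 1 → write 1
  0×2 = 0 → write 0
  1×2 = 2 → write 0 carry 1
  remaining carry: 1

0b100101010110100110110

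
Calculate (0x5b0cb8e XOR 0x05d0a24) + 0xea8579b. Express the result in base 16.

0x14961945

First 0x5b0cb8e XOR 0x05d0a24 = 0x5edc1aa.
Add column by column in base 16, right to left:
  a+b = 5 carry 1
  a+9+1 = 4 carry 1
  1+7+1 = 9
  c+5 = 1 carry 1
  d+8+1 = 6 carry 1
  e+a+1 = 9 carry 1
  5+e+1 = 4 carry 1
  final carry 1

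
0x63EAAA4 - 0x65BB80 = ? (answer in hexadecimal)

0x5D8EF24

Subtract column by column in base 16:
  4-0 → 4
  A-8 → 2
  A-B → F (borrow)
  A-B-1 → E (borrow)
  E-5-1 → 8
  3-6 → D (borrow)
  6-0-1 → 5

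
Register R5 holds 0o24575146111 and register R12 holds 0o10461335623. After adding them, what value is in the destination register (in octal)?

0o35256503734

Add column by column in base 8, right to left:
  1+3 = 4
  1+2 = 3
  1+6 = 7
  6+5 = 3 carry 1
  4+3+1 = 0 carry 1
  1+3+1 = 5
  5+1 = 6
  7+6 = 5 carry 1
  5+4+1 = 2 carry 1
  4+0+1 = 5
  2+1 = 3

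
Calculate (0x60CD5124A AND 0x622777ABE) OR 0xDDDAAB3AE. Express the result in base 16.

0x60CD5124A AND 0x622777ABE = 0x60055120A.
Then OR with 0xDDDAAB3AE.

0xFDDFFB3AE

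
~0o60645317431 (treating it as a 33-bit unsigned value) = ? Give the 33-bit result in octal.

Each oct digit d becomes 7−d:
  6→1, 0→7, 6→1, 4→3, 5→2, 3→4, 1→6, 7→0, 4→3, 3→4, 1→6

0o17132460346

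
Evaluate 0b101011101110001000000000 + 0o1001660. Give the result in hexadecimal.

0b101011101110001000000000 = 0xAEE200 in hexadecimal.
0o1001660 = 0x403B0 in hexadecimal.
Add column by column in base 16, right to left:
  0+0 = 0
  0+B = B
  2+3 = 5
  E+0 = E
  E+4 = 2 carry 1
  A+0+1 = B

0xB2E5B0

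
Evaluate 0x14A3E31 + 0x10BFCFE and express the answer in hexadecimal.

0x2563B2F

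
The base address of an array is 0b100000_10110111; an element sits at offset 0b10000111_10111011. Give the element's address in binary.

Add column by column in base 2, right to left:
  1+1 = 0 carry 1
  1+1+1 = 1 carry 1
  1+0+1 = 0 carry 1
  0+1+1 = 0 carry 1
  1+1+1 = 1 carry 1
  1+1+1 = 1 carry 1
  0+0+1 = 1
  1+1 = 0 carry 1
  0+1+1 = 0 carry 1
  0+1+1 = 0 carry 1
  0+1+1 = 0 carry 1
  0+0+1 = 1
  0+0 = 0
  1+0 = 1
  0+0 = 0
  0+1 = 1

0b1010100001110010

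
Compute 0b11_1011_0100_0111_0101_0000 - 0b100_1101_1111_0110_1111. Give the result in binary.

Subtract column by column in base 2:
  0-1 → 1 (borrow)
  0-1-1 → 0 (borrow)
  0-1-1 → 0 (borrow)
  0-1-1 → 0 (borrow)
  1-0-1 → 0
  0-1 → 1 (borrow)
  1-1-1 → 1 (borrow)
  0-0-1 → 1 (borrow)
  1-1-1 → 1 (borrow)
  1-1-1 → 1 (borrow)
  1-1-1 → 1 (borrow)
  0-1-1 → 0 (borrow)
  0-1-1 → 0 (borrow)
  0-0-1 → 1 (borrow)
  1-1-1 → 1 (borrow)
  0-1-1 → 0 (borrow)
  1-0-1 → 0
  1-0 → 1
  0-1 → 1 (borrow)
  1-0-1 → 0
  1-0 → 1
  1-0 → 1

0b1101100110011111100001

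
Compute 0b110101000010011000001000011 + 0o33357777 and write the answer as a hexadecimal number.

0x70F1042

0b110101000010011000001000011 = 0x6A13043 in hexadecimal.
0o33357777 = 0x6DDFFF in hexadecimal.
Add column by column in base 16, right to left:
  3+F = 2 carry 1
  4+F+1 = 4 carry 1
  0+F+1 = 0 carry 1
  3+D+1 = 1 carry 1
  1+D+1 = F
  A+6 = 0 carry 1
  6+0+1 = 7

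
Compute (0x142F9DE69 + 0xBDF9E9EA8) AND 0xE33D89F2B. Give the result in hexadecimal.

Add column by column in base 16, right to left:
  9+8 = 1 carry 1
  6+A+1 = 1 carry 1
  E+E+1 = D carry 1
  D+9+1 = 7 carry 1
  9+E+1 = 8 carry 1
  F+9+1 = 9 carry 1
  2+F+1 = 2 carry 1
  4+D+1 = 2 carry 1
  1+B+1 = D
Sum = 0xD22987D11; now AND with 0xE33D89F2B:
  D&E=C, 2&3=2, 2&3=2, 9&D=9, 8&8=8, 7&9=1, D&F=D, 1&2=0, 1&B=1

0xC22981D01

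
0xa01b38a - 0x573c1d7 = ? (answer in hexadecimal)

0x48df1b3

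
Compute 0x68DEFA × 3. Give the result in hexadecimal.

Multiply each base-16 digit by 3, carrying:
  A×3 = 30 → write E carry 1
  F×3+1 = 46 → write E carry 2
  E×3+2 = 44 → write C carry 2
  D×3+2 = 41 → write 9 carry 2
  8×3+2 = 26 → write A carry 1
  6×3+1 = 19 → write 3 carry 1
  remaining carry: 1

0x13A9CEE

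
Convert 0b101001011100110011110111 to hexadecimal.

0xa5ccf7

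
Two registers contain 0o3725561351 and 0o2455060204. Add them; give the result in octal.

Add column by column in base 8, right to left:
  1+4 = 5
  5+0 = 5
  3+2 = 5
  1+0 = 1
  6+6 = 4 carry 1
  5+0+1 = 6
  5+5 = 2 carry 1
  2+5+1 = 0 carry 1
  7+4+1 = 4 carry 1
  3+2+1 = 6

0o6402641555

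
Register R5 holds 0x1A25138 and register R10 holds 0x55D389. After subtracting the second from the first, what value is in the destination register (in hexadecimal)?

0x14C7DAF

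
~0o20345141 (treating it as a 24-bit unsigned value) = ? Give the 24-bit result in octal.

0o57432636

Each oct digit d becomes 7−d:
  2→5, 0→7, 3→4, 4→3, 5→2, 1→6, 4→3, 1→6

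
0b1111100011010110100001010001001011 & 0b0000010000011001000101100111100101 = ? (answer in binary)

0b0000000000010000000001000001000001

AND bit by bit (1 only where both bits are 1):
  1111100011010110100001010001001011
& 0000010000011001000101100111100101
= 0000000000010000000001000001000001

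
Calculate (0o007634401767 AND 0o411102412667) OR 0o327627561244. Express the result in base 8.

0o007634401767 AND 0o411102412667 = 0o001000400667.
Then OR with 0o327627561244.

0o327627561667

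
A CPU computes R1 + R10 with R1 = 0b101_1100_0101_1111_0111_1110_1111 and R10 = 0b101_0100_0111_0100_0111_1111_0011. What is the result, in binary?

0b1011000011010011111111100010

Add column by column in base 2, right to left:
  1+1 = 0 carry 1
  1+1+1 = 1 carry 1
  1+0+1 = 0 carry 1
  1+0+1 = 0 carry 1
  0+1+1 = 0 carry 1
  1+1+1 = 1 carry 1
  1+1+1 = 1 carry 1
  1+1+1 = 1 carry 1
  1+1+1 = 1 carry 1
  1+1+1 = 1 carry 1
  1+1+1 = 1 carry 1
  0+0+1 = 1
  1+0 = 1
  1+0 = 1
  1+1 = 0 carry 1
  1+0+1 = 0 carry 1
  1+1+1 = 1 carry 1
  0+1+1 = 0 carry 1
  1+1+1 = 1 carry 1
  0+0+1 = 1
  0+0 = 0
  0+0 = 0
  1+1 = 0 carry 1
  1+0+1 = 0 carry 1
  1+1+1 = 1 carry 1
  0+0+1 = 1
  1+1 = 0 carry 1
  final carry 1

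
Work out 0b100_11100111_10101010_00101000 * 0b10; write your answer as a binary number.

0b1001110011110101010001010000

Multiply each base-2 digit by 2, carrying:
  0×2 = 0 → write 0
  0×2 = 0 → write 0
  0×2 = 0 → write 0
  1×2 = 2 → write 0 carry 1
  0×2+1 = 1 → write 1
  1×2 = 2 → write 0 carry 1
  0×2+1 = 1 → write 1
  0×2 = 0 → write 0
  0×2 = 0 → write 0
  1×2 = 2 → write 0 carry 1
  0×2+1 = 1 → write 1
  1×2 = 2 → write 0 carry 1
  0×2+1 = 1 → write 1
  1×2 = 2 → write 0 carry 1
  0×2+1 = 1 → write 1
  1×2 = 2 → write 0 carry 1
  1×2+1 = 3 → write 1 carry 1
  1×2+1 = 3 → write 1 carry 1
  1×2+1 = 3 → write 1 carry 1
  0×2+1 = 1 → write 1
  0×2 = 0 → write 0
  1×2 = 2 → write 0 carry 1
  1×2+1 = 3 → write 1 carry 1
  1×2+1 = 3 → write 1 carry 1
  0×2+1 = 1 → write 1
  0×2 = 0 → write 0
  1×2 = 2 → write 0 carry 1
  remaining carry: 1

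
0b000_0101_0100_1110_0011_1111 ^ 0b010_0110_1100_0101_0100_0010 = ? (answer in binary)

XOR bit by bit (1 where the bits differ):
  00001010100111000111111
^ 01001101100010101000010
= 01000111000101101111101

0b01000111000101101111101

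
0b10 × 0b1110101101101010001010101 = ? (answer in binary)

0b11101011011010100010101010

Multiply each base-2 digit by 2, carrying:
  1×2 = 2 → write 0 carry 1
  0×2+1 = 1 → write 1
  1×2 = 2 → write 0 carry 1
  0×2+1 = 1 → write 1
  1×2 = 2 → write 0 carry 1
  0×2+1 = 1 → write 1
  1×2 = 2 → write 0 carry 1
  0×2+1 = 1 → write 1
  0×2 = 0 → write 0
  0×2 = 0 → write 0
  1×2 = 2 → write 0 carry 1
  0×2+1 = 1 → write 1
  1×2 = 2 → write 0 carry 1
  0×2+1 = 1 → write 1
  1×2 = 2 → write 0 carry 1
  1×2+1 = 3 → write 1 carry 1
  0×2+1 = 1 → write 1
  1×2 = 2 → write 0 carry 1
  1×2+1 = 3 → write 1 carry 1
  0×2+1 = 1 → write 1
  1×2 = 2 → write 0 carry 1
  0×2+1 = 1 → write 1
  1×2 = 2 → write 0 carry 1
  1×2+1 = 3 → write 1 carry 1
  1×2+1 = 3 → write 1 carry 1
  remaining carry: 1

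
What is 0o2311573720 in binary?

0b10011001001101111011111010000

Each octal digit is 3 bits: 2=010 3=011 1=001 1=001 5=101 7=111 3=011 7=111 2=010 0=000.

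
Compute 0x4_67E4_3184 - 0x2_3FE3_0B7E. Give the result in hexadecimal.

0x228012606

Subtract column by column in base 16:
  4-E → 6 (borrow)
  8-7-1 → 0
  1-B → 6 (borrow)
  3-0-1 → 2
  4-3 → 1
  E-E → 0
  7-F → 8 (borrow)
  6-3-1 → 2
  4-2 → 2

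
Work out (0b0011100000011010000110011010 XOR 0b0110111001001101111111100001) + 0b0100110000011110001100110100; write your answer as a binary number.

First 0b0011100000011010000110011010 XOR 0b0110111001001101111111100001 = 0b0101011001010111111001111011.
Add column by column in base 2, right to left:
  1+0 = 1
  1+0 = 1
  0+1 = 1
  1+0 = 1
  1+1 = 0 carry 1
  1+1+1 = 1 carry 1
  1+0+1 = 0 carry 1
  0+0+1 = 1
  0+1 = 1
  1+1 = 0 carry 1
  1+0+1 = 0 carry 1
  1+0+1 = 0 carry 1
  1+0+1 = 0 carry 1
  1+1+1 = 1 carry 1
  1+1+1 = 1 carry 1
  0+1+1 = 0 carry 1
  1+1+1 = 1 carry 1
  0+0+1 = 1
  1+0 = 1
  0+0 = 0
  0+0 = 0
  1+0 = 1
  1+1 = 0 carry 1
  0+1+1 = 0 carry 1
  1+0+1 = 0 carry 1
  0+0+1 = 1
  1+1 = 0 carry 1
  final carry 1

0b1010001001110110000110101111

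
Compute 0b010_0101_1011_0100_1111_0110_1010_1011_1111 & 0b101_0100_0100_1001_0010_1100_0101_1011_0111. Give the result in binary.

AND bit by bit (1 only where both bits are 1):
  01001011011010011110110101010111111
& 10101000100100100101100010110110111
= 00001000000000000100100000010110111

0b00001000000000000100100000010110111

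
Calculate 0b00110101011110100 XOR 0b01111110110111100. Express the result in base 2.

0b01001011101001000

XOR bit by bit (1 where the bits differ):
  00110101011110100
^ 01111110110111100
= 01001011101001000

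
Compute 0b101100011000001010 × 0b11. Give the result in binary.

0b10000101001000011110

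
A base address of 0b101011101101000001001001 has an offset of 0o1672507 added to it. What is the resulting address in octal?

0o55442620

0b101011101101000001001001 = 0o53550111 in octal.
Add column by column in base 8, right to left:
  1+7 = 0 carry 1
  1+0+1 = 2
  1+5 = 6
  0+2 = 2
  5+7 = 4 carry 1
  5+6+1 = 4 carry 1
  3+1+1 = 5
  5+0 = 5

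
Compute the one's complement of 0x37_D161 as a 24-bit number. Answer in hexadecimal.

0xC82E9E

Each hex digit d becomes F−d:
  3→C, 7→8, D→2, 1→E, 6→9, 1→E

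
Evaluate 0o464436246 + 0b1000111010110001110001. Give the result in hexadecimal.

0x4F5E917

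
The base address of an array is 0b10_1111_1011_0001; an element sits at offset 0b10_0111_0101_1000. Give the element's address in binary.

Add column by column in base 2, right to left:
  1+0 = 1
  0+0 = 0
  0+0 = 0
  0+1 = 1
  1+1 = 0 carry 1
  1+0+1 = 0 carry 1
  0+1+1 = 0 carry 1
  1+0+1 = 0 carry 1
  1+1+1 = 1 carry 1
  1+1+1 = 1 carry 1
  1+1+1 = 1 carry 1
  1+0+1 = 0 carry 1
  0+0+1 = 1
  1+1 = 0 carry 1
  final carry 1

0b101011100001001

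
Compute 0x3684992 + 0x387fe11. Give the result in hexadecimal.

0x6f047a3

Add column by column in base 16, right to left:
  2+1 = 3
  9+1 = a
  9+e = 7 carry 1
  4+f+1 = 4 carry 1
  8+7+1 = 0 carry 1
  6+8+1 = f
  3+3 = 6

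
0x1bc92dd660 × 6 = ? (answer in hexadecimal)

0xa6b7130640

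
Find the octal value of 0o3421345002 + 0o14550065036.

Add column by column in base 8, right to left:
  2+6 = 0 carry 1
  0+3+1 = 4
  0+0 = 0
  5+5 = 2 carry 1
  4+6+1 = 3 carry 1
  3+0+1 = 4
  1+0 = 1
  2+5 = 7
  4+5 = 1 carry 1
  3+4+1 = 0 carry 1
  0+1+1 = 2

0o20171432040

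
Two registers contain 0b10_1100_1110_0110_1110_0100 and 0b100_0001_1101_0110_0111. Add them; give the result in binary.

Add column by column in base 2, right to left:
  0+1 = 1
  0+1 = 1
  1+1 = 0 carry 1
  0+0+1 = 1
  0+0 = 0
  1+1 = 0 carry 1
  1+1+1 = 1 carry 1
  1+0+1 = 0 carry 1
  0+1+1 = 0 carry 1
  1+0+1 = 0 carry 1
  1+1+1 = 1 carry 1
  0+1+1 = 0 carry 1
  0+1+1 = 0 carry 1
  1+0+1 = 0 carry 1
  1+0+1 = 0 carry 1
  1+0+1 = 0 carry 1
  0+0+1 = 1
  0+0 = 0
  1+1 = 0 carry 1
  1+0+1 = 0 carry 1
  0+0+1 = 1
  1+0 = 1

0b1100010000010001001011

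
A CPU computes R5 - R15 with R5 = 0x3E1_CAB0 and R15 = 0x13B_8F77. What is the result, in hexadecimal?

0x2A63B39

Subtract column by column in base 16:
  0-7 → 9 (borrow)
  B-7-1 → 3
  A-F → B (borrow)
  C-8-1 → 3
  1-B → 6 (borrow)
  E-3-1 → A
  3-1 → 2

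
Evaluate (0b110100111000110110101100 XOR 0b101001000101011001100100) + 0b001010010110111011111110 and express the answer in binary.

First 0b110100111000110110101100 XOR 0b101001000101011001100100 = 0b011101111101101111001000.
Add column by column in base 2, right to left:
  0+0 = 0
  0+1 = 1
  0+1 = 1
  1+1 = 0 carry 1
  0+1+1 = 0 carry 1
  0+1+1 = 0 carry 1
  1+1+1 = 1 carry 1
  1+1+1 = 1 carry 1
  1+0+1 = 0 carry 1
  1+1+1 = 1 carry 1
  0+1+1 = 0 carry 1
  1+1+1 = 1 carry 1
  1+0+1 = 0 carry 1
  0+1+1 = 0 carry 1
  1+1+1 = 1 carry 1
  1+0+1 = 0 carry 1
  1+1+1 = 1 carry 1
  1+0+1 = 0 carry 1
  1+0+1 = 0 carry 1
  0+1+1 = 0 carry 1
  1+0+1 = 0 carry 1
  1+1+1 = 1 carry 1
  1+0+1 = 0 carry 1
  final carry 1

0b101000010100101011000110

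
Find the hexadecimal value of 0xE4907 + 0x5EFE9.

Add column by column in base 16, right to left:
  7+9 = 0 carry 1
  0+E+1 = F
  9+F = 8 carry 1
  4+E+1 = 3 carry 1
  E+5+1 = 4 carry 1
  final carry 1

0x1438F0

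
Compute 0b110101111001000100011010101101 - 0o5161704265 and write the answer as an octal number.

0b110101111001000100011010101101 = 0o6571043255 in octal.
Subtract column by column in base 8:
  5-5 → 0
  5-6 → 7 (borrow)
  2-2-1 → 7 (borrow)
  3-4-1 → 6 (borrow)
  4-0-1 → 3
  0-7 → 1 (borrow)
  1-1-1 → 7 (borrow)
  7-6-1 → 0
  5-1 → 4
  6-5 → 1

0o1407136770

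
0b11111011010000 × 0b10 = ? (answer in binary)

Multiply each base-2 digit by 2, carrying:
  0×2 = 0 → write 0
  0×2 = 0 → write 0
  0×2 = 0 → write 0
  0×2 = 0 → write 0
  1×2 = 2 → write 0 carry 1
  0×2+1 = 1 → write 1
  1×2 = 2 → write 0 carry 1
  1×2+1 = 3 → write 1 carry 1
  0×2+1 = 1 → write 1
  1×2 = 2 → write 0 carry 1
  1×2+1 = 3 → write 1 carry 1
  1×2+1 = 3 → write 1 carry 1
  1×2+1 = 3 → write 1 carry 1
  1×2+1 = 3 → write 1 carry 1
  remaining carry: 1

0b111110110100000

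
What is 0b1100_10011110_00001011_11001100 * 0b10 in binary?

Multiply each base-2 digit by 2, carrying:
  0×2 = 0 → write 0
  0×2 = 0 → write 0
  1×2 = 2 → write 0 carry 1
  1×2+1 = 3 → write 1 carry 1
  0×2+1 = 1 → write 1
  0×2 = 0 → write 0
  1×2 = 2 → write 0 carry 1
  1×2+1 = 3 → write 1 carry 1
  1×2+1 = 3 → write 1 carry 1
  1×2+1 = 3 → write 1 carry 1
  0×2+1 = 1 → write 1
  1×2 = 2 → write 0 carry 1
  0×2+1 = 1 → write 1
  0×2 = 0 → write 0
  0×2 = 0 → write 0
  0×2 = 0 → write 0
  0×2 = 0 → write 0
  1×2 = 2 → write 0 carry 1
  1×2+1 = 3 → write 1 carry 1
  1×2+1 = 3 → write 1 carry 1
  1×2+1 = 3 → write 1 carry 1
  0×2+1 = 1 → write 1
  0×2 = 0 → write 0
  1×2 = 2 → write 0 carry 1
  0×2+1 = 1 → write 1
  0×2 = 0 → write 0
  1×2 = 2 → write 0 carry 1
  1×2+1 = 3 → write 1 carry 1
  remaining carry: 1

0b11001001111000001011110011000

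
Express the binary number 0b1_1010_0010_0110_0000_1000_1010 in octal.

0o150460212

Group the bits in threes: 001 101 000 100 110 000 010 001 010 → 150460212.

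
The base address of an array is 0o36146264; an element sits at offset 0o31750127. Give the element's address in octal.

0o70116413

Add column by column in base 8, right to left:
  4+7 = 3 carry 1
  6+2+1 = 1 carry 1
  2+1+1 = 4
  6+0 = 6
  4+5 = 1 carry 1
  1+7+1 = 1 carry 1
  6+1+1 = 0 carry 1
  3+3+1 = 7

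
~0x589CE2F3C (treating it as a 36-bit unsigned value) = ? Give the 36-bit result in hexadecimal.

Each hex digit d becomes F−d:
  5→A, 8→7, 9→6, C→3, E→1, 2→D, F→0, 3→C, C→3

0xA7631D0C3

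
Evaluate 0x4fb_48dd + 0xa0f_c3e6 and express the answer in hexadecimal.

Add column by column in base 16, right to left:
  d+6 = 3 carry 1
  d+e+1 = c carry 1
  8+3+1 = c
  4+c = 0 carry 1
  b+f+1 = b carry 1
  f+0+1 = 0 carry 1
  4+a+1 = f

0xf0b0cc3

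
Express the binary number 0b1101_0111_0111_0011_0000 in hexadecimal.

Group the bits into nibbles: 1101 0111 0111 0011 0000 → D7730.

0xD7730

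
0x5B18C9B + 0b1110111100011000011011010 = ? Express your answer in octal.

0o743736565

0x5B18C9B = 0o554306233 in octal.
0b1110111100011000011011010 = 0o167430332 in octal.
Add column by column in base 8, right to left:
  3+2 = 5
  3+3 = 6
  2+3 = 5
  6+0 = 6
  0+3 = 3
  3+4 = 7
  4+7 = 3 carry 1
  5+6+1 = 4 carry 1
  5+1+1 = 7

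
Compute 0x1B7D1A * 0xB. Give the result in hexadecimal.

0x12E601E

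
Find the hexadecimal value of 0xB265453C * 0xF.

0xA73EF0E84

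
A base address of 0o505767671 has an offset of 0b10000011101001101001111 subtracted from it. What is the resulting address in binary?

0o505767671 = 0b101000101111110111110111001 in binary.
Subtract column by column in base 2:
  1-1 → 0
  0-1 → 1 (borrow)
  0-1-1 → 0 (borrow)
  1-1-1 → 1 (borrow)
  1-0-1 → 0
  1-0 → 1
  0-1 → 1 (borrow)
  1-0-1 → 0
  1-1 → 0
  1-1 → 0
  1-0 → 1
  1-0 → 1
  0-1 → 1 (borrow)
  1-0-1 → 0
  1-1 → 0
  1-1 → 0
  1-1 → 0
  1-0 → 1
  1-0 → 1
  0-0 → 0
  1-0 → 1
  0-0 → 0
  0-1 → 1 (borrow)
  0-0-1 → 1 (borrow)
  1-0-1 → 0
  0-0 → 0
  1-0 → 1

0b100110101100001110001101010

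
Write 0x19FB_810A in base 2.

Expand each hex digit to 4 bits: 1=0001 9=1001 F=1111 B=1011 8=1000 1=0001 0=0000 A=1010.

0b11001111110111000000100001010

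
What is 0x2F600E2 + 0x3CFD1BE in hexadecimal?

0x6C5D2A0

Add column by column in base 16, right to left:
  2+E = 0 carry 1
  E+B+1 = A carry 1
  0+1+1 = 2
  0+D = D
  6+F = 5 carry 1
  F+C+1 = C carry 1
  2+3+1 = 6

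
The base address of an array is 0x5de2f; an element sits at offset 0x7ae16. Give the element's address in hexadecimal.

0xd8c45

Add column by column in base 16, right to left:
  f+6 = 5 carry 1
  2+1+1 = 4
  e+e = c carry 1
  d+a+1 = 8 carry 1
  5+7+1 = d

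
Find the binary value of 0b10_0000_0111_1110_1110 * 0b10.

0b1000000111111011100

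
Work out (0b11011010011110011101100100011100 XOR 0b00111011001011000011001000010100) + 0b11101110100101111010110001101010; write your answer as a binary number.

First 0b11011010011110011101100100011100 XOR 0b00111011001011000011001000010100 = 0b11100001010101011110101100001000.
Add column by column in base 2, right to left:
  0+0 = 0
  0+1 = 1
  0+0 = 0
  1+1 = 0 carry 1
  0+0+1 = 1
  0+1 = 1
  0+1 = 1
  0+0 = 0
  1+0 = 1
  1+0 = 1
  0+1 = 1
  1+1 = 0 carry 1
  0+0+1 = 1
  1+1 = 0 carry 1
  1+0+1 = 0 carry 1
  1+1+1 = 1 carry 1
  1+1+1 = 1 carry 1
  0+1+1 = 0 carry 1
  1+1+1 = 1 carry 1
  0+0+1 = 1
  1+1 = 0 carry 1
  0+0+1 = 1
  1+0 = 1
  0+1 = 1
  1+0 = 1
  0+1 = 1
  0+1 = 1
  0+1 = 1
  0+0 = 0
  1+1 = 0 carry 1
  1+1+1 = 1 carry 1
  1+1+1 = 1 carry 1
  final carry 1

0b111001111111011011001011101110010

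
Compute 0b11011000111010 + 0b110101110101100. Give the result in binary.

0b1010000111100110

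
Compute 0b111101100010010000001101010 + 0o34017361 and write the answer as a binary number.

0b1000001000010011111101011011

0o34017361 = 0b11100000001111011110001 in binary.
Add column by column in base 2, right to left:
  0+1 = 1
  1+0 = 1
  0+0 = 0
  1+0 = 1
  0+1 = 1
  1+1 = 0 carry 1
  1+1+1 = 1 carry 1
  0+1+1 = 0 carry 1
  0+0+1 = 1
  0+1 = 1
  0+1 = 1
  0+1 = 1
  0+1 = 1
  1+0 = 1
  0+0 = 0
  0+0 = 0
  1+0 = 1
  0+0 = 0
  0+0 = 0
  0+0 = 0
  1+1 = 0 carry 1
  1+1+1 = 1 carry 1
  0+1+1 = 0 carry 1
  1+0+1 = 0 carry 1
  1+0+1 = 0 carry 1
  1+0+1 = 0 carry 1
  1+0+1 = 0 carry 1
  final carry 1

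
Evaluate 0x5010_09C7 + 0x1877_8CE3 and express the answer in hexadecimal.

0x688796AA

Add column by column in base 16, right to left:
  7+3 = A
  C+E = A carry 1
  9+C+1 = 6 carry 1
  0+8+1 = 9
  0+7 = 7
  1+7 = 8
  0+8 = 8
  5+1 = 6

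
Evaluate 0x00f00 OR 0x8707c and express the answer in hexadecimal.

OR each hex digit independently (no carries):
  0|8=8, 0|7=7, f|0=f, 0|7=7, 0|c=c

0x87f7c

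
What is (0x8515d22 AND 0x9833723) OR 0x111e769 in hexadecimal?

0x8515d22 AND 0x9833723 = 0x8011522.
Then OR with 0x111e769.

0x911f76b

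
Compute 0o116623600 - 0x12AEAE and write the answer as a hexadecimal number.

0x12878D2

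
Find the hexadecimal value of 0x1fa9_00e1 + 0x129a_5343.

0x32435424

Add column by column in base 16, right to left:
  1+3 = 4
  e+4 = 2 carry 1
  0+3+1 = 4
  0+5 = 5
  9+a = 3 carry 1
  a+9+1 = 4 carry 1
  f+2+1 = 2 carry 1
  1+1+1 = 3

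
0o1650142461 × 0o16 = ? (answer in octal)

Multiply each base-8 digit by 14, carrying:
  1×14 = 14 → write 6 carry 1
  6×14+1 = 85 → write 5 carry 10
  4×14+10 = 66 → write 2 carry 8
  2×14+8 = 36 → write 4 carry 4
  4×14+4 = 60 → write 4 carry 7
  1×14+7 = 21 → write 5 carry 2
  0×14+2 = 2 → write 2
  5×14 = 70 → write 6 carry 8
  6×14+8 = 92 → write 4 carry 11
  1×14+11 = 25 → write 1 carry 3
  remaining carry: 3

0o31462544256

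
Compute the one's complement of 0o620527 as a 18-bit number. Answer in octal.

Each oct digit d becomes 7−d:
  6→1, 2→5, 0→7, 5→2, 2→5, 7→0

0o157250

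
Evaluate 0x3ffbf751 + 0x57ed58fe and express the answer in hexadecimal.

0x97e9504f

Add column by column in base 16, right to left:
  1+e = f
  5+f = 4 carry 1
  7+8+1 = 0 carry 1
  f+5+1 = 5 carry 1
  b+d+1 = 9 carry 1
  f+e+1 = e carry 1
  f+7+1 = 7 carry 1
  3+5+1 = 9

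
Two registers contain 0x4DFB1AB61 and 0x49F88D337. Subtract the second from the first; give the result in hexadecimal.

Subtract column by column in base 16:
  1-7 → A (borrow)
  6-3-1 → 2
  B-3 → 8
  A-D → D (borrow)
  1-8-1 → 8 (borrow)
  B-8-1 → 2
  F-F → 0
  D-9 → 4
  4-4 → 0

0x4028D82A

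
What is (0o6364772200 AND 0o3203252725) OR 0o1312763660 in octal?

0o3312773660

0o6364772200 AND 0o3203252725 = 0o2200252200.
Then OR with 0o1312763660.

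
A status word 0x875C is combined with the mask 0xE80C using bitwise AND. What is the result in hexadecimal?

AND each hex digit independently (no carries):
  8&E=8, 7&8=0, 5&0=0, C&C=C

0x800C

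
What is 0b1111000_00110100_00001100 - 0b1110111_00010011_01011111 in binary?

0b10010000010101101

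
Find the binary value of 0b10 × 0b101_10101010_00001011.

0b10110101010000010110

Multiply each base-2 digit by 2, carrying:
  1×2 = 2 → write 0 carry 1
  1×2+1 = 3 → write 1 carry 1
  0×2+1 = 1 → write 1
  1×2 = 2 → write 0 carry 1
  0×2+1 = 1 → write 1
  0×2 = 0 → write 0
  0×2 = 0 → write 0
  0×2 = 0 → write 0
  0×2 = 0 → write 0
  1×2 = 2 → write 0 carry 1
  0×2+1 = 1 → write 1
  1×2 = 2 → write 0 carry 1
  0×2+1 = 1 → write 1
  1×2 = 2 → write 0 carry 1
  0×2+1 = 1 → write 1
  1×2 = 2 → write 0 carry 1
  1×2+1 = 3 → write 1 carry 1
  0×2+1 = 1 → write 1
  1×2 = 2 → write 0 carry 1
  remaining carry: 1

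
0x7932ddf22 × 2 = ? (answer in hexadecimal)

Multiply each base-16 digit by 2, carrying:
  2×2 = 4 → write 4
  2×2 = 4 → write 4
  f×2 = 30 → write e carry 1
  d×2+1 = 27 → write b carry 1
  d×2+1 = 27 → write b carry 1
  2×2+1 = 5 → write 5
  3×2 = 6 → write 6
  9×2 = 18 → write 2 carry 1
  7×2+1 = 15 → write f

0xf265bbe44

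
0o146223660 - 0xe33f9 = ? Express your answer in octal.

0o142571667

0xe33f9 = 0o3431771 in octal.
Subtract column by column in base 8:
  0-1 → 7 (borrow)
  6-7-1 → 6 (borrow)
  6-7-1 → 6 (borrow)
  3-1-1 → 1
  2-3 → 7 (borrow)
  2-4-1 → 5 (borrow)
  6-3-1 → 2
  4-0 → 4
  1-0 → 1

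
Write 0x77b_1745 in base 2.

Expand each hex digit to 4 bits: 7=0111 7=0111 b=1011 1=0001 7=0111 4=0100 5=0101.

0b111011110110001011101000101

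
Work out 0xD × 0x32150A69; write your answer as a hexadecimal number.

Multiply each base-16 digit by 13, carrying:
  9×13 = 117 → write 5 carry 7
  6×13+7 = 85 → write 5 carry 5
  A×13+5 = 135 → write 7 carry 8
  0×13+8 = 8 → write 8
  5×13 = 65 → write 1 carry 4
  1×13+4 = 17 → write 1 carry 1
  2×13+1 = 27 → write B carry 1
  3×13+1 = 40 → write 8 carry 2
  remaining carry: 2

0x28B118755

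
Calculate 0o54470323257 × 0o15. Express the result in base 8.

0o1103735273343

Multiply each base-8 digit by 13, carrying:
  7×13 = 91 → write 3 carry 11
  5×13+11 = 76 → write 4 carry 9
  2×13+9 = 35 → write 3 carry 4
  3×13+4 = 43 → write 3 carry 5
  2×13+5 = 31 → write 7 carry 3
  3×13+3 = 42 → write 2 carry 5
  0×13+5 = 5 → write 5
  7×13 = 91 → write 3 carry 11
  4×13+11 = 63 → write 7 carry 7
  4×13+7 = 59 → write 3 carry 7
  5×13+7 = 72 → write 0 carry 9
  remaining carry: 11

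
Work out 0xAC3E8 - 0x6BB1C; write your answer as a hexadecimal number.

0x408CC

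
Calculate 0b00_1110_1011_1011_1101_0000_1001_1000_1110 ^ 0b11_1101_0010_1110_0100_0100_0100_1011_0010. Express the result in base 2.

0b1100111001010110010100110100111100

XOR bit by bit (1 where the bits differ):
  0011101011101111010000100110001110
^ 1111010010111001000100010010110010
= 1100111001010110010100110100111100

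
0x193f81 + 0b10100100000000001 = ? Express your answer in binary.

0x193f81 = 0b110010011111110000001 in binary.
Add column by column in base 2, right to left:
  1+1 = 0 carry 1
  0+0+1 = 1
  0+0 = 0
  0+0 = 0
  0+0 = 0
  0+0 = 0
  0+0 = 0
  1+0 = 1
  1+0 = 1
  1+0 = 1
  1+0 = 1
  1+1 = 0 carry 1
  1+0+1 = 0 carry 1
  1+0+1 = 0 carry 1
  0+1+1 = 0 carry 1
  0+0+1 = 1
  1+1 = 0 carry 1
  0+0+1 = 1
  0+0 = 0
  1+0 = 1
  1+0 = 1

0b110101000011110000010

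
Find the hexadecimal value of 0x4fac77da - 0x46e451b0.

0x8c8262a

Subtract column by column in base 16:
  a-0 → a
  d-b → 2
  7-1 → 6
  7-5 → 2
  c-4 → 8
  a-e → c (borrow)
  f-6-1 → 8
  4-4 → 0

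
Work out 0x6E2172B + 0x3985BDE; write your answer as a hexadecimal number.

0xA7A7309

Add column by column in base 16, right to left:
  B+E = 9 carry 1
  2+D+1 = 0 carry 1
  7+B+1 = 3 carry 1
  1+5+1 = 7
  2+8 = A
  E+9 = 7 carry 1
  6+3+1 = A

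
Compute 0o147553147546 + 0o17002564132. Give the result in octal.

0o166555733700

Add column by column in base 8, right to left:
  6+2 = 0 carry 1
  4+3+1 = 0 carry 1
  5+1+1 = 7
  7+4 = 3 carry 1
  4+6+1 = 3 carry 1
  1+5+1 = 7
  3+2 = 5
  5+0 = 5
  5+0 = 5
  7+7 = 6 carry 1
  4+1+1 = 6
  1+0 = 1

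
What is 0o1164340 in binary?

0b1001110100011100000

Each octal digit is 3 bits: 1=001 1=001 6=110 4=100 3=011 4=100 0=000.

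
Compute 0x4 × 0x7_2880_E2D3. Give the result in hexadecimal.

Multiply each base-16 digit by 4, carrying:
  3×4 = 12 → write C
  D×4 = 52 → write 4 carry 3
  2×4+3 = 11 → write B
  E×4 = 56 → write 8 carry 3
  0×4+3 = 3 → write 3
  8×4 = 32 → write 0 carry 2
  8×4+2 = 34 → write 2 carry 2
  2×4+2 = 10 → write A
  7×4 = 28 → write C carry 1
  remaining carry: 1

0x1CA2038B4C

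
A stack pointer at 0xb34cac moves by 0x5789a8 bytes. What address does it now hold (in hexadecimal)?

0x10ad654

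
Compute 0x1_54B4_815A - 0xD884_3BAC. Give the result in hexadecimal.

0x7C3045AE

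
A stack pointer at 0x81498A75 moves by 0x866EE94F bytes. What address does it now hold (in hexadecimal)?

Add column by column in base 16, right to left:
  5+F = 4 carry 1
  7+4+1 = C
  A+9 = 3 carry 1
  8+E+1 = 7 carry 1
  9+E+1 = 8 carry 1
  4+6+1 = B
  1+6 = 7
  8+8 = 0 carry 1
  final carry 1

0x107B873C4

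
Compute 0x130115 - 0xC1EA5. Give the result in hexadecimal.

Subtract column by column in base 16:
  5-5 → 0
  1-A → 7 (borrow)
  1-E-1 → 2 (borrow)
  0-1-1 → E (borrow)
  3-C-1 → 6 (borrow)
  1-0-1 → 0

0x6E270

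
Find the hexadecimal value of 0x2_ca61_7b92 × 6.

0x10be48e56c

Multiply each base-16 digit by 6, carrying:
  2×6 = 12 → write c
  9×6 = 54 → write 6 carry 3
  b×6+3 = 69 → write 5 carry 4
  7×6+4 = 46 → write e carry 2
  1×6+2 = 8 → write 8
  6×6 = 36 → write 4 carry 2
  a×6+2 = 62 → write e carry 3
  c×6+3 = 75 → write b carry 4
  2×6+4 = 16 → write 0 carry 1
  remaining carry: 1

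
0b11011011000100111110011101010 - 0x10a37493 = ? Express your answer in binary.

0b1010101111110000100001010111

0x10a37493 = 0b10000101000110111010010010011 in binary.
Subtract column by column in base 2:
  0-1 → 1 (borrow)
  1-1-1 → 1 (borrow)
  0-0-1 → 1 (borrow)
  1-0-1 → 0
  0-1 → 1 (borrow)
  1-0-1 → 0
  1-0 → 1
  1-1 → 0
  0-0 → 0
  0-0 → 0
  1-1 → 0
  1-0 → 1
  1-1 → 0
  1-1 → 0
  1-1 → 0
  0-0 → 0
  0-1 → 1 (borrow)
  1-1-1 → 1 (borrow)
  0-0-1 → 1 (borrow)
  0-0-1 → 1 (borrow)
  0-0-1 → 1 (borrow)
  1-1-1 → 1 (borrow)
  1-0-1 → 0
  0-1 → 1 (borrow)
  1-0-1 → 0
  1-0 → 1
  0-0 → 0
  1-0 → 1
  1-1 → 0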